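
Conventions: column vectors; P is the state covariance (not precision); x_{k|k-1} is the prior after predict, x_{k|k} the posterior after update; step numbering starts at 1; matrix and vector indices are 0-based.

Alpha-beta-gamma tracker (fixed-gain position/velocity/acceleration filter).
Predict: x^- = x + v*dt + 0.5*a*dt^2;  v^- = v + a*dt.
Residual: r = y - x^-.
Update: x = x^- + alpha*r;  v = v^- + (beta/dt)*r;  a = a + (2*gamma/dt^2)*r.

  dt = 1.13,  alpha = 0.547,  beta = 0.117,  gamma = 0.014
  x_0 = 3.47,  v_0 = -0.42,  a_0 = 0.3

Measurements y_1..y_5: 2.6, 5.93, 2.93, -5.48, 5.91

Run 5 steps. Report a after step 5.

step 1: x_pred=3.1869  r=-0.5869  x^+=2.8659  v^+=-0.1418  a^+=0.2871
step 2: x_pred=2.8890  r=3.0410  x^+=4.5524  v^+=0.4976  a^+=0.3538
step 3: x_pred=5.3405  r=-2.4105  x^+=4.0220  v^+=0.6478  a^+=0.3010
step 4: x_pred=4.9461  r=-10.4261  x^+=-0.7570  v^+=-0.0917  a^+=0.0723
step 5: x_pred=-0.8144  r=6.7244  x^+=2.8639  v^+=0.6863  a^+=0.2198

a_post = 0.2198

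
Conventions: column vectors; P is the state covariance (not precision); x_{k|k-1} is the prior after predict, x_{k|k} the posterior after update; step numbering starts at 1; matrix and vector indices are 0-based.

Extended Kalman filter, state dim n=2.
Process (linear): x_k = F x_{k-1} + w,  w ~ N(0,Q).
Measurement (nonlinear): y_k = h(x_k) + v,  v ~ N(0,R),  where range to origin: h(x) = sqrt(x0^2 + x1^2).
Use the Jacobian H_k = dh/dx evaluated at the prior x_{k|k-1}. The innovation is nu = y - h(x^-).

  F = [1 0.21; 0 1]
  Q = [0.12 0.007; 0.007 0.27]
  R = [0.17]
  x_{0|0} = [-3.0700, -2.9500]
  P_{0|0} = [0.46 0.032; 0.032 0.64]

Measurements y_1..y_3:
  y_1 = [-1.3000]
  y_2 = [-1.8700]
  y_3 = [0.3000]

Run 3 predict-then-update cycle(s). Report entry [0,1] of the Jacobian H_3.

H_jac[0,1] = -0.9973

step 1: x^-=[-3.6895, -2.9500]  P^-=[0.6217 0.1734; 0.1734 0.9100]  H_jac=[-0.7810 -0.6245]  S=[1.0733]  K=[-0.5533; -0.6557]  nu=[-6.0239]  x^+=[-0.3565, 0.9997]  P^+=[0.2931 -0.2160; -0.2160 0.4486]
step 2: x^-=[-0.1466, 0.9997]  P^-=[0.3422 -0.1148; -0.1148 0.7186]  H_jac=[-0.1451 0.9894]  S=[0.9136]  K=[-0.1786; 0.7964]  nu=[-2.8804]  x^+=[0.3679, -1.2943]  P^+=[0.3130 0.0152; 0.0152 0.1391]
step 3: x^-=[0.0961, -1.2943]  P^-=[0.4456 0.0514; 0.0514 0.4091]  H_jac=[0.0740 -0.9973]  S=[0.5717]  K=[-0.0320; -0.7069]  nu=[-0.9979]  x^+=[0.1280, -0.5889]  P^+=[0.4450 0.0385; 0.0385 0.1234]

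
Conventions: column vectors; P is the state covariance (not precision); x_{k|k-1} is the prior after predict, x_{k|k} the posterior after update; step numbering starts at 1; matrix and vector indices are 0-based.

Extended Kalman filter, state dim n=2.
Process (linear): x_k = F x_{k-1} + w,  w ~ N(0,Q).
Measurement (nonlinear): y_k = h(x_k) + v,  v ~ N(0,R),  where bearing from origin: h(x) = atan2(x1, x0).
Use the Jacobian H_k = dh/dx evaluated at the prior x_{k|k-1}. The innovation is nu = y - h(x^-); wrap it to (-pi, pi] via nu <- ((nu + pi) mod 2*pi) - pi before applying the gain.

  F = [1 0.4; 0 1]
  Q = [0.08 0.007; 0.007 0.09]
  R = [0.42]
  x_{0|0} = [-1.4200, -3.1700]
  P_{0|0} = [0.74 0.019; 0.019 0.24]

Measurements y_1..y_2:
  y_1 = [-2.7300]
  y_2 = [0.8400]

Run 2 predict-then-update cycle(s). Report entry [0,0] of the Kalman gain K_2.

K[0,0] = 0.1946

step 1: x^-=[-2.6880, -3.1700]  P^-=[0.8736 0.1220; 0.1220 0.3300]  H_jac=[0.1835 -0.1556]  S=[0.4504]  K=[0.3138; -0.0643]  nu=[-0.4559]  x^+=[-2.8310, -3.1407]  P^+=[0.8293 0.1311; 0.1311 0.3281]
step 2: x^-=[-4.0873, -3.1407]  P^-=[1.0666 0.2693; 0.2693 0.4181]  H_jac=[0.1182 -0.1538]  S=[0.4350]  K=[0.1946; -0.0747]  nu=[-2.9568]  x^+=[-4.6627, -2.9199]  P^+=[1.0502 0.2757; 0.2757 0.4157]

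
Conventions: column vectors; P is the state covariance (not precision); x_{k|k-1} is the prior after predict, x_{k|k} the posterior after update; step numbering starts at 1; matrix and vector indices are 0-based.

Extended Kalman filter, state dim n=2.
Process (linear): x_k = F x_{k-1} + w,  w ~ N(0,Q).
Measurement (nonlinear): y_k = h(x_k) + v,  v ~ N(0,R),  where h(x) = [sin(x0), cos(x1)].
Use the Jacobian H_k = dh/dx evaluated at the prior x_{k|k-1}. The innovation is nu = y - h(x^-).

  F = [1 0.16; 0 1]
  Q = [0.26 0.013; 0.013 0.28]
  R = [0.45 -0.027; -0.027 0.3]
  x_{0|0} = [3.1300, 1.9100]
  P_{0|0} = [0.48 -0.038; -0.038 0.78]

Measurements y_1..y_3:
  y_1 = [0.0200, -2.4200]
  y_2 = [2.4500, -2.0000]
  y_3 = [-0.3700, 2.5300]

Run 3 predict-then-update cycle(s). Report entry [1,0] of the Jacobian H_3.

H_jac[1,0] = 0.0000

step 1: x^-=[3.4356, 1.9100]  P^-=[0.7478 0.0998; 0.0998 1.0600]  H_jac=[-0.9571 0.0000; 0.0000 -0.9430]  S=[1.1350 0.0631; 0.0631 1.2426]  K=[-0.6281 -0.0439; -0.0396 -0.8024]  nu=[0.3098, -2.0873]  x^+=[3.3325, 3.5726]  P^+=[0.2941 -0.0040; -0.0040 0.2541]
step 2: x^-=[3.9041, 3.5726]  P^-=[0.5593 0.0496; 0.0496 0.5341]  H_jac=[-0.7231 0.0000; 0.0000 0.4178]  S=[0.7424 -0.0420; -0.0420 0.3932]  K=[-0.5450 -0.0055; -0.0163 0.5657]  nu=[3.1408, -1.0914]  x^+=[2.1983, 2.9038]  P^+=[0.3390 0.0313; 0.0313 0.4073]
step 3: x^-=[2.6629, 2.9038]  P^-=[0.6194 0.1095; 0.1095 0.6873]  H_jac=[-0.8876 0.0000; 0.0000 -0.2356]  S=[0.9380 -0.0041; -0.0041 0.3381]  K=[-0.5865 -0.0834; -0.1057 -0.4801]  nu=[-0.8306, 3.5019]  x^+=[2.8580, 1.3104]  P^+=[0.2948 0.0390; 0.0390 0.5993]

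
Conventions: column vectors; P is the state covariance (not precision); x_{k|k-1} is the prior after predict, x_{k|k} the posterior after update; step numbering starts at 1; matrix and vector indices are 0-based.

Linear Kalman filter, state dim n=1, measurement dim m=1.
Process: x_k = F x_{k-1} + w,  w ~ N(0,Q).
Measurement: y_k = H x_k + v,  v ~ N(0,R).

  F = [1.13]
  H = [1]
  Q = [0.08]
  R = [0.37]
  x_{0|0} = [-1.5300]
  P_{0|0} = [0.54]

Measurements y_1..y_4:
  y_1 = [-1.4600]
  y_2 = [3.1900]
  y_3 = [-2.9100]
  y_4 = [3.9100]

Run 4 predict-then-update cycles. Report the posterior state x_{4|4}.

step 1: x^-=[-1.7289]  P^-=[0.7695]  S=[1.1395]  K=[0.6753]  nu=[0.2689]  x^+=[-1.5473]  P^+=[0.2499]
step 2: x^-=[-1.7485]  P^-=[0.3990]  S=[0.7690]  K=[0.5189]  nu=[4.9385]  x^+=[0.8140]  P^+=[0.1920]
step 3: x^-=[0.9199]  P^-=[0.3251]  S=[0.6951]  K=[0.4677]  nu=[-3.8299]  x^+=[-0.8715]  P^+=[0.1731]
step 4: x^-=[-0.9848]  P^-=[0.3010]  S=[0.6710]  K=[0.4486]  nu=[4.8948]  x^+=[1.2109]  P^+=[0.1660]

x_post = [1.2109]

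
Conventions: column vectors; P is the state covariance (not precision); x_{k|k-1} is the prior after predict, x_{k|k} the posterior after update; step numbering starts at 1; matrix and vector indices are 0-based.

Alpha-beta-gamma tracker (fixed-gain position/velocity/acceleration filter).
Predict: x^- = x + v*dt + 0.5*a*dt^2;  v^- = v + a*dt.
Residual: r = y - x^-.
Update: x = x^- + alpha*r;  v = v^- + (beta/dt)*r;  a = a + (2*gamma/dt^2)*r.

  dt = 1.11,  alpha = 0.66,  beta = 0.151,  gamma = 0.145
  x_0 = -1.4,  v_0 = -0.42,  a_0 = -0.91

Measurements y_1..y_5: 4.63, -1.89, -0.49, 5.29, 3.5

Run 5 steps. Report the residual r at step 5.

step 1: x_pred=-2.4268  r=7.0568  x^+=2.2307  v^+=-0.4701  a^+=0.7510
step 2: x_pred=2.1715  r=-4.0615  x^+=-0.5091  v^+=-0.1891  a^+=-0.2050
step 3: x_pred=-0.8452  r=0.3552  x^+=-0.6108  v^+=-0.3683  a^+=-0.1214
step 4: x_pred=-1.0943  r=6.3843  x^+=3.1193  v^+=0.3655  a^+=1.3813
step 5: x_pred=4.3760  r=-0.8760  x^+=3.7978  v^+=1.7796  a^+=1.1751

resid = -0.8760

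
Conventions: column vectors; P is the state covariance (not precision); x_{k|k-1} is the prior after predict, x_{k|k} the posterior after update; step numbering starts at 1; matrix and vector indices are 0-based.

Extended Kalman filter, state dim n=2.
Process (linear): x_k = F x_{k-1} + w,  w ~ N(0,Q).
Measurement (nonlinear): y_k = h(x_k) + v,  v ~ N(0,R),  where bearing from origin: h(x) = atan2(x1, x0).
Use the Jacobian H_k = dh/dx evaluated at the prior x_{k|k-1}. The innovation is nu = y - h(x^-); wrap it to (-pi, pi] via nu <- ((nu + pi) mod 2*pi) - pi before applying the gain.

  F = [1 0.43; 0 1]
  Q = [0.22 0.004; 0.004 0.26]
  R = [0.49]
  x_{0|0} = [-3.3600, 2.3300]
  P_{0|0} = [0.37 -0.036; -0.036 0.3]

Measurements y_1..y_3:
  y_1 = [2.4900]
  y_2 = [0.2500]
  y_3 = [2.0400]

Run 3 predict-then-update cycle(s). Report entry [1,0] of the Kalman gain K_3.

step 1: x^-=[-2.3581, 2.3300]  P^-=[0.6145 0.0970; 0.0970 0.5600]  H_jac=[-0.2120 -0.2146]  S=[0.5522]  K=[-0.2736; -0.2548]  nu=[0.1278]  x^+=[-2.3931, 2.2974]  P^+=[0.5732 0.0585; 0.0585 0.5241]
step 2: x^-=[-1.4052, 2.2974]  P^-=[0.9404 0.2879; 0.2879 0.7841]  H_jac=[-0.3168 -0.1937]  S=[0.6491]  K=[-0.5448; -0.3745]  nu=[-1.8697]  x^+=[-0.3865, 2.9977]  P^+=[0.7477 0.1554; 0.1554 0.6931]
step 3: x^-=[0.9025, 2.9977]  P^-=[1.2295 0.4574; 0.4574 0.9531]  H_jac=[-0.3059 0.0921]  S=[0.5873]  K=[-0.5686; -0.0888]  nu=[0.7616]  x^+=[0.4694, 2.9300]  P^+=[1.0396 0.4278; 0.4278 0.9485]

K[1,0] = -0.0888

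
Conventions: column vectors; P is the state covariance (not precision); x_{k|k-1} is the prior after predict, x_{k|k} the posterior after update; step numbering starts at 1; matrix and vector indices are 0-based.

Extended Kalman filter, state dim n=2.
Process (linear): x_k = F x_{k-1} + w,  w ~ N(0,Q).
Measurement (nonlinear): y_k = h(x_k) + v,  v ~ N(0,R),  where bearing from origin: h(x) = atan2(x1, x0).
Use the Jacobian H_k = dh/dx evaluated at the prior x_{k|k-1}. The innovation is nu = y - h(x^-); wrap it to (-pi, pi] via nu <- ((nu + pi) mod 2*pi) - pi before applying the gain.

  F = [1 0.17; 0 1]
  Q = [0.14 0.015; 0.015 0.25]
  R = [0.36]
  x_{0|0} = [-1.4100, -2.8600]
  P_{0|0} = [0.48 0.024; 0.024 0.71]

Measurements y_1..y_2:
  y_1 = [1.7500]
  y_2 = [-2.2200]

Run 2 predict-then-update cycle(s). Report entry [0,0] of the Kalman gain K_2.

K[0,0] = 0.1252

step 1: x^-=[-1.8962, -2.8600]  P^-=[0.6487 0.1597; 0.1597 0.9600]  H_jac=[0.2429 -0.1610]  S=[0.4107]  K=[0.3210; -0.2820]  nu=[-2.3769]  x^+=[-2.6593, -2.1897]  P^+=[0.6064 0.1969; 0.1969 0.9273]
step 2: x^-=[-3.0315, -2.1897]  P^-=[0.8401 0.3695; 0.3695 1.1773]  H_jac=[0.1566 -0.2168]  S=[0.4108]  K=[0.1252; -0.4804]  nu=[0.2960]  x^+=[-2.9945, -2.3319]  P^+=[0.8337 0.3942; 0.3942 1.0825]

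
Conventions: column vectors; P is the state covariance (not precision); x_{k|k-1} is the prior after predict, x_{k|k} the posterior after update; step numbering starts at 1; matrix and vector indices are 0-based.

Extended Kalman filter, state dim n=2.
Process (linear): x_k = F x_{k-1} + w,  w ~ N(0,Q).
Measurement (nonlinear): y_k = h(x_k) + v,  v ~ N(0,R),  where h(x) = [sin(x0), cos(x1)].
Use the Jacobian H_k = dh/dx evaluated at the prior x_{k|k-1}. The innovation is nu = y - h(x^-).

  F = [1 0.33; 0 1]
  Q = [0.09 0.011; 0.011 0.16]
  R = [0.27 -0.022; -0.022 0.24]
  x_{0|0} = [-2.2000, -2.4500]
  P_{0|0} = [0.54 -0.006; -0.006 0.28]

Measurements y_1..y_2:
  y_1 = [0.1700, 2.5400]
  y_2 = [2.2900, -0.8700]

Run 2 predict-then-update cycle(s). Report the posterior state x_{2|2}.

step 1: x^-=[-3.0085, -2.4500]  P^-=[0.6565 0.0974; 0.0974 0.4400]  H_jac=[-0.9912 0.0000; 0.0000 0.6378]  S=[0.9150 -0.0836; -0.0836 0.4190]  K=[-0.7106 0.0065; -0.0452 0.6608]  nu=[0.3027, 3.3102]  x^+=[-3.2020, -0.2764]  P^+=[0.1937 0.0270; 0.0270 0.2502]
step 2: x^-=[-3.2932, -0.2764]  P^-=[0.3288 0.1205; 0.1205 0.4102]  H_jac=[-0.9885 0.0000; 0.0000 0.2729]  S=[0.5913 -0.0545; -0.0545 0.2705]  K=[-0.5486 0.0110; -0.1665 0.3802]  nu=[2.1390, -1.8321]  x^+=[-4.4869, -1.3290]  P^+=[0.1501 0.0539; 0.0539 0.3478]

x_post = [-4.4869, -1.3290]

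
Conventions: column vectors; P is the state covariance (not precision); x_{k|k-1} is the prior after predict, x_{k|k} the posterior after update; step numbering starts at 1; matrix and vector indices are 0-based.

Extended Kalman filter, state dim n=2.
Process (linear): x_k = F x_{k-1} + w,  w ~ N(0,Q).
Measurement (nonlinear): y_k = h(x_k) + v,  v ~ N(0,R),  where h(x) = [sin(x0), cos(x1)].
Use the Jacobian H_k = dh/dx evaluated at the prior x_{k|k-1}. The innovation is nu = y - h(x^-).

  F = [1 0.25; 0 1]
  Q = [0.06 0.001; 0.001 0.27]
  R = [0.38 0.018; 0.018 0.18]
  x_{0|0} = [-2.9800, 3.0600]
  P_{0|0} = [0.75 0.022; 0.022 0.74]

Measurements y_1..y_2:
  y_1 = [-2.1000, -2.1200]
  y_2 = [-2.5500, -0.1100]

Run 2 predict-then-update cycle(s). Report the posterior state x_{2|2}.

step 1: x^-=[-2.2150, 3.0600]  P^-=[0.8672 0.2080; 0.2080 1.0100]  H_jac=[-0.6006 0.0000; 0.0000 -0.0815]  S=[0.6928 0.0282; 0.0282 0.1867]  K=[-0.7527 0.0228; -0.1634 -0.4162]  nu=[-1.3004, -1.1233]  x^+=[-1.2618, 3.7400]  P^+=[0.4756 0.1159; 0.1159 0.9553]
step 2: x^-=[-0.3268, 3.7400]  P^-=[0.6532 0.3557; 0.3557 1.2253]  H_jac=[0.9471 0.0000; 0.0000 0.5633]  S=[0.9659 0.2078; 0.2078 0.5689]  K=[0.6129 0.1284; 0.0952 1.1787]  nu=[-2.2290, 0.7162]  x^+=[-1.6009, 4.3720]  P^+=[0.2483 0.0606; 0.0606 0.3797]

x_post = [-1.6009, 4.3720]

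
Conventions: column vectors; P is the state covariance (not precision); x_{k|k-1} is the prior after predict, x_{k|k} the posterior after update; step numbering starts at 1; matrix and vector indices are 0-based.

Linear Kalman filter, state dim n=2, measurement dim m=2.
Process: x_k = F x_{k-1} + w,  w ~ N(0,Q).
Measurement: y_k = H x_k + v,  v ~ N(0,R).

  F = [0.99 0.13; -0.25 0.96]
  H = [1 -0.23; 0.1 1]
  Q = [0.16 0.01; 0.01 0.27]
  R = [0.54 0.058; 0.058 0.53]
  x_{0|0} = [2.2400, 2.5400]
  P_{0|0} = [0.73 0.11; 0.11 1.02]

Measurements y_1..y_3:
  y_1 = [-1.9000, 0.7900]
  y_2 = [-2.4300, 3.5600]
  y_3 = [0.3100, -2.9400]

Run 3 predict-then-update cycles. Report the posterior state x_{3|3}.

x_post = [-0.1337, -0.1254]

step 1: x^-=[2.5478, 1.8784]  P^-=[0.9210 0.0576; 0.0576 1.2029]  S=[1.4982 -0.0703; -0.0703 1.7536]  K=[0.6111 0.1099; -0.1141 0.6847]  nu=[-4.0158, -1.3432]  x^+=[-0.0537, 1.4170]  P^+=[0.3499 0.0587; 0.0587 0.3504]
step 2: x^-=[0.1310, 1.3737]  P^-=[0.5239 0.0210; 0.0210 0.5866]  S=[1.0853 -0.0040; -0.0040 1.1260]  K=[0.4785 0.0669; -0.1030 0.5224]  nu=[-2.2451, 2.1732]  x^+=[-0.7980, 2.7404]  P^+=[0.2706 0.0361; 0.0361 0.2673]
step 3: x^-=[-0.4338, 2.8303]  P^-=[0.4390 0.0096; 0.0096 0.5159]  S=[1.0019 -0.0074; -0.0074 1.0522]  K=[0.4364 0.0539; -0.1053 0.4905]  nu=[1.3947, -5.7269]  x^+=[-0.1337, -0.1254]  P^+=[0.2455 0.0293; 0.0293 0.2509]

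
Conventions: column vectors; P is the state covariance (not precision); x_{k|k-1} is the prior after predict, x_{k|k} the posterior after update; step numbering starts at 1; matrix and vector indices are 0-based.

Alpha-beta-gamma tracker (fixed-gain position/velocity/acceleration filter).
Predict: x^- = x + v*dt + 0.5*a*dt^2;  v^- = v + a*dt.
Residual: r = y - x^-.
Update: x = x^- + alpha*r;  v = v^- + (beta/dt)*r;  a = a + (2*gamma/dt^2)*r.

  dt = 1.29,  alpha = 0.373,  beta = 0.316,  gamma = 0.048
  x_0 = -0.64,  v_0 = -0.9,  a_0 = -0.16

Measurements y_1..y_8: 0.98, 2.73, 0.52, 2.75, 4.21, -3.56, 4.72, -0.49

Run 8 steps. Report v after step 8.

v_post = -1.1107

step 1: x_pred=-1.9341  r=2.9141  x^+=-0.8472  v^+=-0.3926  a^+=0.0081
step 2: x_pred=-1.3468  r=4.0768  x^+=0.1738  v^+=0.6166  a^+=0.2433
step 3: x_pred=1.1717  r=-0.6517  x^+=0.9286  v^+=0.7708  a^+=0.2057
step 4: x_pred=2.0941  r=0.6559  x^+=2.3387  v^+=1.1968  a^+=0.2435
step 5: x_pred=4.0853  r=0.1247  x^+=4.1318  v^+=1.5416  a^+=0.2507
step 6: x_pred=6.3290  r=-9.8890  x^+=2.6404  v^+=-0.5574  a^+=-0.3197
step 7: x_pred=1.6553  r=3.0647  x^+=2.7984  v^+=-0.2192  a^+=-0.1429
step 8: x_pred=2.3968  r=-2.8868  x^+=1.3200  v^+=-1.1107  a^+=-0.3095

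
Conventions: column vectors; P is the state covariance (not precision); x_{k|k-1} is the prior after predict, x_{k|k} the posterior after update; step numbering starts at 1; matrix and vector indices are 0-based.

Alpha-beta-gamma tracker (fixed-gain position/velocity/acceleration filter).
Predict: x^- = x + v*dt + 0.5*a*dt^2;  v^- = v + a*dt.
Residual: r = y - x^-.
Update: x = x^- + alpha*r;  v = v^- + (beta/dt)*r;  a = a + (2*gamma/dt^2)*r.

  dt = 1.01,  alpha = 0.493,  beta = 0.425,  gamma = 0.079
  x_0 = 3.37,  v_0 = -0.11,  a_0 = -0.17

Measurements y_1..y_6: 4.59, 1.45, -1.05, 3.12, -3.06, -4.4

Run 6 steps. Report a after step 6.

step 1: x_pred=3.1722  r=1.4178  x^+=3.8712  v^+=0.3149  a^+=0.0496
step 2: x_pred=4.2145  r=-2.7645  x^+=2.8516  v^+=-0.7983  a^+=-0.3786
step 3: x_pred=1.8522  r=-2.9022  x^+=0.4214  v^+=-2.4019  a^+=-0.8281
step 4: x_pred=-2.4269  r=5.5469  x^+=0.3077  v^+=-0.9042  a^+=0.0310
step 5: x_pred=-0.5897  r=-2.4703  x^+=-1.8076  v^+=-1.9124  a^+=-0.3516
step 6: x_pred=-3.9184  r=-0.4816  x^+=-4.1558  v^+=-2.4701  a^+=-0.4262

a_post = -0.4262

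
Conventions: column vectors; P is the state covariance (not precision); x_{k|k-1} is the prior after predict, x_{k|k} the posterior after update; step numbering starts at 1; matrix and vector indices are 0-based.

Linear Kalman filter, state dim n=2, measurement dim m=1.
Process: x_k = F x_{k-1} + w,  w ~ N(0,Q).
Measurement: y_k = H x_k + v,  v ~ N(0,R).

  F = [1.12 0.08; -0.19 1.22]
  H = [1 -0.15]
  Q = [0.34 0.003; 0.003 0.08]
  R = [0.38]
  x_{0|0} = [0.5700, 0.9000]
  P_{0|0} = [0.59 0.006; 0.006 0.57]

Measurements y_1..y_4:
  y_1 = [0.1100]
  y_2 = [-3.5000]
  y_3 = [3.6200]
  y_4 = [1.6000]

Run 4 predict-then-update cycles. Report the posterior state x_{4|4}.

x_post = [2.0365, 2.3849]

step 1: x^-=[0.7104, 0.9897]  P^-=[1.0848 -0.0588; -0.0588 0.9469]  S=[1.5038]  K=[0.7273; -0.1336]  nu=[-0.4519]  x^+=[0.3817, 1.0501]  P^+=[0.2895 0.0873; 0.0873 0.9201]
step 2: x^-=[0.5115, 1.2086]  P^-=[0.7246 0.1491; 0.1491 1.4194]  S=[1.0918]  K=[0.6432; -0.0584]  nu=[-3.8302]  x^+=[-1.9520, 1.4324]  P^+=[0.2729 0.1901; 0.1901 1.4157]
step 3: x^-=[-2.0717, 2.1184]  P^-=[0.7255 0.3400; 0.3400 2.1088]  S=[1.0509]  K=[0.6418; 0.0225]  nu=[6.0095]  x^+=[1.7852, 2.2539]  P^+=[0.2926 0.3248; 0.3248 2.1083]
step 4: x^-=[2.1797, 2.4106]  P^-=[0.7787 0.5854; 0.5854 3.0780]  S=[1.0524]  K=[0.6565; 0.1175]  nu=[-0.2181]  x^+=[2.0365, 2.3849]  P^+=[0.3251 0.5042; 0.5042 3.0635]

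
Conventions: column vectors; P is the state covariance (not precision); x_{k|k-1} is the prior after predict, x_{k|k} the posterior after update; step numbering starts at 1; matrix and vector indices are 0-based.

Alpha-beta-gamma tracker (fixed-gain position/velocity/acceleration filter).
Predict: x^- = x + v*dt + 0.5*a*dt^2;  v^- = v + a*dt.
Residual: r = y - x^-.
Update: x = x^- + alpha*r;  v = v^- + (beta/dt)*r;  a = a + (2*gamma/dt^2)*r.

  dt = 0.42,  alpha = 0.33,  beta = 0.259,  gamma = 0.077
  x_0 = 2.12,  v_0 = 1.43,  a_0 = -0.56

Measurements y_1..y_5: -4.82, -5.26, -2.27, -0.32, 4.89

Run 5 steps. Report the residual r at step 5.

resid = 13.9932

step 1: x_pred=2.6712  r=-7.4912  x^+=0.1991  v^+=-3.4248  a^+=-7.0999
step 2: x_pred=-1.8655  r=-3.3945  x^+=-2.9857  v^+=-8.5000  a^+=-10.0634
step 3: x_pred=-7.4433  r=5.1733  x^+=-5.7361  v^+=-9.5364  a^+=-5.5470
step 4: x_pred=-10.2307  r=9.9107  x^+=-6.9601  v^+=-5.7546  a^+=3.1051
step 5: x_pred=-9.1032  r=13.9932  x^+=-4.4855  v^+=4.1787  a^+=15.3214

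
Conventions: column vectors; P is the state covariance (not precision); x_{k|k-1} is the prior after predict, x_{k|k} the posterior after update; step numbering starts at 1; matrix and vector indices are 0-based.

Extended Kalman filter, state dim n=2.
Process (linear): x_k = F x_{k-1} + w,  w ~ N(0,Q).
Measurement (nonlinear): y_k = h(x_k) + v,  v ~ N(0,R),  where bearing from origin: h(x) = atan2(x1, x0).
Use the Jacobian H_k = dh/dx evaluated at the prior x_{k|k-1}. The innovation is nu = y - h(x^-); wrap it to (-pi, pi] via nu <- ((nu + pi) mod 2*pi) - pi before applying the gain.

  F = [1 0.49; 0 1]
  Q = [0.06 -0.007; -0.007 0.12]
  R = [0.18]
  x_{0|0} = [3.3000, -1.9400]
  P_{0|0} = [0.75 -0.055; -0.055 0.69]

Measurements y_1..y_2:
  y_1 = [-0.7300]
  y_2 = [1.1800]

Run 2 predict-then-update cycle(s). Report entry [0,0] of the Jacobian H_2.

H_jac[0,0] = 0.3456

step 1: x^-=[2.3494, -1.9400]  P^-=[0.9218 0.2761; 0.2761 0.8100]  H_jac=[0.2090 0.2531]  S=[0.3013]  K=[0.8711; 0.8717]  nu=[-0.0398]  x^+=[2.3148, -1.9747]  P^+=[0.6931 0.0473; 0.0473 0.5810]
step 2: x^-=[1.3472, -1.9747]  P^-=[0.9389 0.3250; 0.3250 0.7010]  H_jac=[0.3456 0.2358]  S=[0.3840]  K=[1.0444; 0.7227]  nu=[2.1521]  x^+=[3.5947, -0.4192]  P^+=[0.5200 0.0351; 0.0351 0.5004]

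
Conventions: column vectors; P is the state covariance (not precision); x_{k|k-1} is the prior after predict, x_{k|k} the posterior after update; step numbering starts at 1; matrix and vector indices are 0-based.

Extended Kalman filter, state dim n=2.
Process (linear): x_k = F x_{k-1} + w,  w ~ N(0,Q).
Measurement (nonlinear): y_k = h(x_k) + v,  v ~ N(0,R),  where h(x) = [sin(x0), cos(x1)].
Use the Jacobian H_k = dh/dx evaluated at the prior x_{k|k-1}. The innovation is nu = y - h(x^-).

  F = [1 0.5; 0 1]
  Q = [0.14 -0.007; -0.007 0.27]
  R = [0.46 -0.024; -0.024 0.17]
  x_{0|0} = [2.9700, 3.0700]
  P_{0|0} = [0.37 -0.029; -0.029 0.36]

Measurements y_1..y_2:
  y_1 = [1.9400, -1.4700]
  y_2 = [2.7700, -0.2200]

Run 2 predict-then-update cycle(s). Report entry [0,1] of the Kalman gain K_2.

K[0,1] = -0.1260

step 1: x^-=[4.5050, 3.0700]  P^-=[0.5710 0.1440; 0.1440 0.6300]  H_jac=[-0.2059 0.0000; 0.0000 -0.0715]  S=[0.4842 -0.0219; -0.0219 0.1732]  K=[-0.2469 -0.0906; -0.0734 -0.2694]  nu=[2.9186, -0.4726]  x^+=[3.8272, 2.9831]  P^+=[0.5410 0.1326; 0.1326 0.6157]
step 2: x^-=[5.3188, 2.9831]  P^-=[0.9676 0.4334; 0.4334 0.8857]  H_jac=[0.5699 0.0000; 0.0000 -0.1579]  S=[0.7742 -0.0630; -0.0630 0.1921]  K=[0.7019 -0.1260; 0.2669 -0.6404]  nu=[3.5917, 0.7675]  x^+=[7.7432, 3.4504]  P^+=[0.5719 0.2424; 0.2424 0.7302]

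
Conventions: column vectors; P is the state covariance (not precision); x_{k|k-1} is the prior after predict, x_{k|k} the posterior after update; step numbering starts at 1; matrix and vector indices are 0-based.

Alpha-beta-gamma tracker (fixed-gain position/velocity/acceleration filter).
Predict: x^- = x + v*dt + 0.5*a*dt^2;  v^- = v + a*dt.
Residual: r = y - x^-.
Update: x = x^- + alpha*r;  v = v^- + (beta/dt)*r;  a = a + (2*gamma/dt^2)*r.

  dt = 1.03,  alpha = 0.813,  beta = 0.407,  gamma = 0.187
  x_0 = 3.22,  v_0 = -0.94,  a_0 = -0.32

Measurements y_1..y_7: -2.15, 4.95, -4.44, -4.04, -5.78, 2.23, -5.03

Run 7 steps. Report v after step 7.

step 1: x_pred=2.0821  r=-4.2321  x^+=-1.3586  v^+=-2.9419  a^+=-1.8119
step 2: x_pred=-5.3499  r=10.2999  x^+=3.0239  v^+=-0.7382  a^+=1.8191
step 3: x_pred=3.2285  r=-7.6685  x^+=-3.0060  v^+=-1.8947  a^+=-0.8843
step 4: x_pred=-5.4266  r=1.3866  x^+=-4.2993  v^+=-2.2576  a^+=-0.3955
step 5: x_pred=-6.8344  r=1.0544  x^+=-5.9772  v^+=-2.2483  a^+=-0.0237
step 6: x_pred=-8.3055  r=10.5355  x^+=0.2599  v^+=1.8903  a^+=3.6903
step 7: x_pred=4.1644  r=-9.1944  x^+=-3.3106  v^+=2.0582  a^+=0.4490

v_post = 2.0582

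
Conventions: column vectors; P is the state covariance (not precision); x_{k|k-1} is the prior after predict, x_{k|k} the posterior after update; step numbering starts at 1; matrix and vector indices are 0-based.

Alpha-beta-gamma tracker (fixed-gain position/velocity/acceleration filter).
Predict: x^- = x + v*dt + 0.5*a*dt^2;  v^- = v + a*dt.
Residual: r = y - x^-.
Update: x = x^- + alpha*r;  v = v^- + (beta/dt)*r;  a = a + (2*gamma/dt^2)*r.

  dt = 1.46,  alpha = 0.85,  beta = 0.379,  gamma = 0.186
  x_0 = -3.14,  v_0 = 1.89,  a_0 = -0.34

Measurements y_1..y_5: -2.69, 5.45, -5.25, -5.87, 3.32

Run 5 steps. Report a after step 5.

step 1: x_pred=-0.7430  r=-1.9470  x^+=-2.3979  v^+=0.8882  a^+=-0.6798
step 2: x_pred=-1.8257  r=7.2757  x^+=4.3586  v^+=1.7844  a^+=0.5899
step 3: x_pred=7.5926  r=-12.8426  x^+=-3.3236  v^+=-0.6881  a^+=-1.6513
step 4: x_pred=-6.0882  r=0.2182  x^+=-5.9027  v^+=-3.0424  a^+=-1.6132
step 5: x_pred=-12.0639  r=15.3839  x^+=1.0124  v^+=-1.4042  a^+=1.0715

a_post = 1.0715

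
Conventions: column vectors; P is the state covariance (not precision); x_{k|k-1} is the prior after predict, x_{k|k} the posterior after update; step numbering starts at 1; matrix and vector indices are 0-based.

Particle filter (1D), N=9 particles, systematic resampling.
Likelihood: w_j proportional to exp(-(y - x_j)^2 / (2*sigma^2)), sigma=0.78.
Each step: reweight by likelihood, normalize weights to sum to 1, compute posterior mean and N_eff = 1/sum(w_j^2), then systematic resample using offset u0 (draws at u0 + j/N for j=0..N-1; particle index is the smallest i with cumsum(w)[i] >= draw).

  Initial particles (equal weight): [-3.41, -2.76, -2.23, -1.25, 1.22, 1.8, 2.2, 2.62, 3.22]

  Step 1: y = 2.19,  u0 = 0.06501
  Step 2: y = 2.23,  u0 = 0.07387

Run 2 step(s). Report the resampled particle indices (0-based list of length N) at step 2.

step 1: w=[0.0000, 0.0000, 0.0000, 0.0000, 0.1274, 0.2437, 0.2761, 0.2372, 0.1155]  mean=2.1950  Neff=4.5148  idx=[4, 5, 5, 6, 6, 6, 7, 7, 8]
step 2: w=[0.0588, 0.1167, 0.1167, 0.1358, 0.1358, 0.1358, 0.1199, 0.1199, 0.0607]  mean=2.2117  Neff=8.4436  idx=[1, 2, 3, 3, 4, 5, 6, 7, 8]

resampled_idx = [1, 2, 3, 3, 4, 5, 6, 7, 8]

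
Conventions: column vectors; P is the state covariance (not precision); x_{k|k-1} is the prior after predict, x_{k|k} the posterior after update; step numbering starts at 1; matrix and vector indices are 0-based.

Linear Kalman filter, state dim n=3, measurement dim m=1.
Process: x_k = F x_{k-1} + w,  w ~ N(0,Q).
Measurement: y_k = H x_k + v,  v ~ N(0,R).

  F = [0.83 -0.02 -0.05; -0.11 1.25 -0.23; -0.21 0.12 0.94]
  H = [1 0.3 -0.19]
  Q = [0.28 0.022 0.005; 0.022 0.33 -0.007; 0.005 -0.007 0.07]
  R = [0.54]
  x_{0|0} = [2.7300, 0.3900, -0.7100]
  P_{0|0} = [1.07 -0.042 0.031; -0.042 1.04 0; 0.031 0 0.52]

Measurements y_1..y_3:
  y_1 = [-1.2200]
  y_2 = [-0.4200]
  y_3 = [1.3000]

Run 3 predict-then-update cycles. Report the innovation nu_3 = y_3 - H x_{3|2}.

step 1: x^-=[2.2936, 0.3505, -1.1939]  P^-=[1.0177 -0.1451 -0.1883; -0.1451 2.0086 0.0712; -0.1883 0.0712 0.5815]  S=[1.7358]  K=[0.5818; 0.2557; -0.1598]  nu=[-3.8456]  x^+=[0.0562, -0.6330, -0.5793]  P^+=[0.4301 -0.4034 -0.0269; -0.4034 1.8950 0.1421; -0.0269 0.1421 0.5372]
step 2: x^-=[0.0883, -0.6642, -0.6323]  P^-=[0.5943 -0.4811 -0.1664; -0.4811 3.3525 0.4468; -0.1664 0.4468 0.6539]  S=[1.1832]  K=[0.4070; 0.3716; -0.1324]  nu=[-0.4291]  x^+=[-0.0864, -0.8237, -0.5755]  P^+=[0.3983 -0.6601 -0.1027; -0.6601 3.1891 0.5050; -0.1027 0.5050 0.6332]
step 3: x^-=[-0.0265, -0.8877, -0.6217]  P^-=[0.5887 -0.7833 -0.2641; -0.7833 5.2372 1.1108; -0.2641 1.1108 0.8807]  S=[1.1356]  K=[0.3557; 0.5079; -0.0864]  nu=[1.4747]  x^+=[0.4980, -0.1387, -0.7491]  P^+=[0.4451 -0.9885 -0.2291; -0.9885 4.9442 1.1606; -0.2291 1.1606 0.8722]

innov = [1.4747]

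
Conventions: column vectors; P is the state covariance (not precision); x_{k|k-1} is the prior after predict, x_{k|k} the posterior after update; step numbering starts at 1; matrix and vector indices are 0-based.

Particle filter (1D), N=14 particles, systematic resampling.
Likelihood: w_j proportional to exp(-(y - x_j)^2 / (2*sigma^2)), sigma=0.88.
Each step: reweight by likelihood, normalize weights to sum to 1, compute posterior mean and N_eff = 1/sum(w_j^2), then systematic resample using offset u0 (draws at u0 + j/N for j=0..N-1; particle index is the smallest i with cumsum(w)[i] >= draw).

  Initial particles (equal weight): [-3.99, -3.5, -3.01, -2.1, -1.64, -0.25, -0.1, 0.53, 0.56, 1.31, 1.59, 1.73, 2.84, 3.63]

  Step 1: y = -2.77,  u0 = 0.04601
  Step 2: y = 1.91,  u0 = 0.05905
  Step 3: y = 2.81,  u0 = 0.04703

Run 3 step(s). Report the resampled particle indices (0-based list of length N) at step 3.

resampled_idx = [2, 3, 4, 5, 5, 6, 7, 8, 9, 10, 11, 11, 12, 13]

step 1: w=[0.1170, 0.2168, 0.2946, 0.2289, 0.1341, 0.0051, 0.0031, 0.0003, 0.0002, 0.0000, 0.0000, 0.0000, 0.0000, 0.0000]  mean=-2.8141  Neff=4.5896  idx=[0, 1, 1, 1, 1, 2, 2, 2, 2, 3, 3, 3, 4, 4]
step 2: w=[0.0000, 0.0000, 0.0000, 0.0000, 0.0000, 0.0002, 0.0002, 0.0002, 0.0002, 0.0456, 0.0456, 0.0456, 0.4310, 0.4310]  mean=-1.7044  Neff=2.6467  idx=[10, 11, 12, 12, 12, 12, 12, 12, 13, 13, 13, 13, 13, 13]
step 3: w=[0.0051, 0.0051, 0.0825, 0.0825, 0.0825, 0.0825, 0.0825, 0.0825, 0.0825, 0.0825, 0.0825, 0.0825, 0.0825, 0.0825]  mean=-1.6447  Neff=12.2416  idx=[2, 3, 4, 5, 5, 6, 7, 8, 9, 10, 11, 11, 12, 13]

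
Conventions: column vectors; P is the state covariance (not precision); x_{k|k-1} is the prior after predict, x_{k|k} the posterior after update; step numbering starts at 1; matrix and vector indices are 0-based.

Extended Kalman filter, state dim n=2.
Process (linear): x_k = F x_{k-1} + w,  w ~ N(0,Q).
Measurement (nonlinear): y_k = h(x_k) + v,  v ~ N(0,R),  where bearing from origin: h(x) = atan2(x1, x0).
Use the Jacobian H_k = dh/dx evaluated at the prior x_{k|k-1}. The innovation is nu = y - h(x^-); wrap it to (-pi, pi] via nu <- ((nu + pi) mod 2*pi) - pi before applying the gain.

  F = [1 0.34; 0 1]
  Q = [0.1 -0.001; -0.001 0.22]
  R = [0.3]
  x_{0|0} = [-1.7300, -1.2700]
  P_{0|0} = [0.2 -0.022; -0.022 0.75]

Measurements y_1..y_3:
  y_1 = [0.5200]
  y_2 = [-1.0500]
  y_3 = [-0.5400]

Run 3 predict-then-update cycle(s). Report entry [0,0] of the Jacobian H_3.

step 1: x^-=[-2.1618, -1.2700]  P^-=[0.3717 0.2320; 0.2320 0.9700]  H_jac=[0.2020 -0.3439]  S=[0.3976]  K=[-0.0118; -0.7210]  nu=[3.1304]  x^+=[-2.1987, -3.5270]  P^+=[0.3717 0.2286; 0.2286 0.7633]
step 2: x^-=[-3.3978, -3.5270]  P^-=[0.7154 0.4871; 0.4871 0.9833]  H_jac=[0.1470 -0.1417]  S=[0.3149]  K=[0.1149; -0.2149]  nu=[1.2875]  x^+=[-3.2499, -3.8037]  P^+=[0.7112 0.4949; 0.4949 0.9687]
step 3: x^-=[-4.5431, -3.8037]  P^-=[1.2598 0.8233; 0.8233 1.1887]  H_jac=[0.1083 -0.1294]  S=[0.3116]  K=[0.0961; -0.2074]  nu=[1.9046]  x^+=[-4.3601, -4.1987]  P^+=[1.2569 0.8295; 0.8295 1.1753]

H_jac[0,0] = 0.1083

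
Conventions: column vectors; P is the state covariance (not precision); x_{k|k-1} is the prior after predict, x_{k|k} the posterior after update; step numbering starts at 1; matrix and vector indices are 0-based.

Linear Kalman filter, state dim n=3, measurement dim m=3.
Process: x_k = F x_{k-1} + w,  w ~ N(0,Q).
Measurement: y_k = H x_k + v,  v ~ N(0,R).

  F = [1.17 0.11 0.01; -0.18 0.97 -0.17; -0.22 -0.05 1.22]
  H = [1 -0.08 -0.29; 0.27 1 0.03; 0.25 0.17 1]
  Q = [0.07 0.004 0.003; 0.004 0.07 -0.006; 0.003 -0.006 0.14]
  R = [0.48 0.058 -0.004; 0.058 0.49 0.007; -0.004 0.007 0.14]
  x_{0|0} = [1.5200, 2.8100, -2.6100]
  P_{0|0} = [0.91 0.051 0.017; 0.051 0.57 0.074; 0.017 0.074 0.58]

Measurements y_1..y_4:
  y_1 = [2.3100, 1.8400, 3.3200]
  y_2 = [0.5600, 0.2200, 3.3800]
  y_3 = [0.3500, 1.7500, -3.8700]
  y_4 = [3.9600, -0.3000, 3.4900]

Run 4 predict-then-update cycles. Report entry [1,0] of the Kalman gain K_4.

step 1: x^-=[2.0614, 2.8958, -3.6591]  P^-=[1.3363 -0.0750 -0.1974; -0.0750 0.6114 -0.0432; -0.1974 -0.0432 1.0317]  S=[2.0315 0.3097 -0.1662; 0.3097 1.1534 0.1117; -0.1662 0.1117 1.1531]  K=[0.7004 0.0347 0.2051; -0.1423 0.5532 -0.0377; -0.1603 -0.0943 0.8316]  nu=[-0.5809, -1.5026, 5.9715]  x^+=[2.8268, 1.9221, 1.5414]  P^+=[0.3209 -0.0261 -0.0496; -0.0261 0.2708 -0.0404; -0.0496 -0.0404 0.1357]
step 2: x^-=[3.5342, 1.0936, 1.1625]  P^-=[0.5046 -0.0537 -0.1534; -0.0537 0.3585 -0.0683; -0.1534 -0.0683 0.3891]  S=[1.1141 0.1370 -0.1371; 0.1370 0.8501 -0.0134; -0.1371 -0.0134 0.4665]  K=[0.5040 0.0116 0.0704; -0.1160 0.4199 -0.0665; -0.1399 -0.0820 0.6835]  nu=[-2.5496, -1.8627, 1.1481]  x^+=[2.3085, 0.5308, 2.4566]  P^+=[0.2274 -0.0246 -0.0447; -0.0246 0.2063 -0.0348; -0.0447 -0.0348 0.1128]
step 3: x^-=[2.7839, -0.3183, 2.4627]  P^-=[0.3763 -0.0403 -0.1216; -0.0403 0.2921 -0.0587; -0.1216 -0.0587 0.3471]  S=[0.9616 0.1169 -0.1258; 0.1169 0.7826 -0.0122; -0.1258 -0.0122 0.4349]  K=[0.4364 0.0093 0.0474; -0.1018 0.3713 -0.0630; -0.1302 -0.0738 0.6656]  nu=[-1.7452, 1.2428, -6.9746]  x^+=[1.7033, 0.7602, -2.0437]  P^+=[0.1964 -0.0216 -0.0405; -0.0216 0.1824 -0.0314; -0.0405 -0.0314 0.1086]
step 4: x^-=[2.0560, 0.7782, -2.9061]  P^-=[0.3344 -0.0338 -0.1073; -0.0338 0.2665 -0.0552; -0.1073 -0.0552 0.3367]  S=[0.9095 0.1123 -0.1191; 0.1123 0.7579 -0.0103; -0.1191 -0.0103 0.4300]  K=[0.4095 0.0102 0.0452; -0.0942 0.3506 -0.0604; -0.1250 -0.0702 0.6625]  nu=[1.1235, -1.5462, 5.7498]  x^+=[2.7604, -0.2171, 0.8713]  P^+=[0.1844 -0.0196 -0.0380; -0.0196 0.1721 -0.0300; -0.0380 -0.0300 0.1074]

K[1,0] = -0.0942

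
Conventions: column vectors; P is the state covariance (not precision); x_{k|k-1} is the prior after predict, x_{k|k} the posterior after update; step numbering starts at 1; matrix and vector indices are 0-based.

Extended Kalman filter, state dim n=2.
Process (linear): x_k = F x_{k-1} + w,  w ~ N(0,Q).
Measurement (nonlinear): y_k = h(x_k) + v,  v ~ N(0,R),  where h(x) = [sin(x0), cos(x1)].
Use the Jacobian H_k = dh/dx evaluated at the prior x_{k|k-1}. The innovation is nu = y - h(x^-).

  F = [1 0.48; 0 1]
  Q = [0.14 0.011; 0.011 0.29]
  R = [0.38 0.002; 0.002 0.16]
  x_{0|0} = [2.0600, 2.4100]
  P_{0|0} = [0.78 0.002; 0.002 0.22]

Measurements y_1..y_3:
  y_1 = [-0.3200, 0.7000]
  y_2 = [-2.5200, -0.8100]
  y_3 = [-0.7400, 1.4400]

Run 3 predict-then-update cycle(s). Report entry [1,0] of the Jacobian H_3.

step 1: x^-=[3.2168, 2.4100]  P^-=[0.9726 0.1186; 0.1186 0.5100]  H_jac=[-0.9972 0.0000; 0.0000 -0.6681]  S=[1.3471 0.0810; 0.0810 0.3876]  K=[-0.7167 -0.0546; -0.0354 -0.8716]  nu=[-0.2449, 1.4441]  x^+=[3.3134, 1.1600]  P^+=[0.2732 0.0152; 0.0152 0.2089]
step 2: x^-=[3.8702, 1.1600]  P^-=[0.4760 0.1265; 0.1265 0.4989]  H_jac=[-0.7461 0.0000; 0.0000 -0.9168]  S=[0.6450 0.0885; 0.0885 0.5793]  K=[-0.5343 -0.1185; -0.0388 -0.7836]  nu=[-1.8542, -1.2094]  x^+=[5.0043, 2.1795]  P^+=[0.2725 0.0219; 0.0219 0.1368]
step 3: x^-=[6.0504, 2.1795]  P^-=[0.4650 0.0985; 0.0985 0.4268]  H_jac=[0.9730 0.0000; 0.0000 -0.8204]  S=[0.8202 -0.0767; -0.0767 0.4473]  K=[0.5434 -0.0876; 0.0444 -0.7753]  nu=[-0.5093, 2.0118]  x^+=[5.5974, 0.5972]  P^+=[0.2120 0.0158; 0.0158 0.1511]

H_jac[1,0] = 0.0000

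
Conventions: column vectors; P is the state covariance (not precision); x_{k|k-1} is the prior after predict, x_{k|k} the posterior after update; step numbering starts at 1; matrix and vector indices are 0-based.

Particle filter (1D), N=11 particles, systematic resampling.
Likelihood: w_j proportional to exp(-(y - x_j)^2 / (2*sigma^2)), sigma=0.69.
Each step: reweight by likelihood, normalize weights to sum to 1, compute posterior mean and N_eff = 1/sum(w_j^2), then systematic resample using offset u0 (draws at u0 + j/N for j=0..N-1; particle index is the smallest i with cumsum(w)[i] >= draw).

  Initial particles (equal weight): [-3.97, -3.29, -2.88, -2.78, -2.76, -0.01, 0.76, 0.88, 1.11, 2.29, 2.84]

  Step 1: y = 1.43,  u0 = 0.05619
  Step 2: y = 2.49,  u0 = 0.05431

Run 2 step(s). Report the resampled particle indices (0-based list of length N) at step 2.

step 1: w=[0.0000, 0.0000, 0.0000, 0.0000, 0.0000, 0.0384, 0.2118, 0.2470, 0.3047, 0.1561, 0.0421]  mean=1.1929  Neff=4.4192  idx=[6, 6, 6, 7, 7, 8, 8, 8, 8, 9, 10]
step 2: w=[0.0163, 0.0163, 0.0163, 0.0249, 0.0249, 0.0513, 0.0513, 0.0513, 0.0513, 0.3632, 0.3330]  mean=2.0860  Neff=3.9166  idx=[3, 5, 7, 9, 9, 9, 9, 10, 10, 10, 10]

resampled_idx = [3, 5, 7, 9, 9, 9, 9, 10, 10, 10, 10]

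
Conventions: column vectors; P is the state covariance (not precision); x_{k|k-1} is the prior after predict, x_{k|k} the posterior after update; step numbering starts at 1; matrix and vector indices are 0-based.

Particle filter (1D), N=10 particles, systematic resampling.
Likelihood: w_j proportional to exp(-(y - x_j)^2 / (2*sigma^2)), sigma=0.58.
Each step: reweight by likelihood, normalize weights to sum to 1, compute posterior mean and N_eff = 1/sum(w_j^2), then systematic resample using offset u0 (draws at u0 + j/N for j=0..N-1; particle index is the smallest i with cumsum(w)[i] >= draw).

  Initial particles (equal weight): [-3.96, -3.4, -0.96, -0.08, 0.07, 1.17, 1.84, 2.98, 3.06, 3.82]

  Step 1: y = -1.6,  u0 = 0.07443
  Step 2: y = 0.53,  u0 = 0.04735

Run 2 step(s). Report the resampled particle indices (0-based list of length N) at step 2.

resampled_idx = [1, 4, 7, 9, 9, 9, 9, 9, 9, 9]

step 1: w=[0.0004, 0.0135, 0.9060, 0.0537, 0.0264, 0.0000, 0.0000, 0.0000, 0.0000, 0.0000]  mean=-0.9197  Neff=1.2128  idx=[2, 2, 2, 2, 2, 2, 2, 2, 2, 4]
step 2: w=[0.0347, 0.0347, 0.0347, 0.0347, 0.0347, 0.0347, 0.0347, 0.0347, 0.0347, 0.6874]  mean=-0.2520  Neff=2.0687  idx=[1, 4, 7, 9, 9, 9, 9, 9, 9, 9]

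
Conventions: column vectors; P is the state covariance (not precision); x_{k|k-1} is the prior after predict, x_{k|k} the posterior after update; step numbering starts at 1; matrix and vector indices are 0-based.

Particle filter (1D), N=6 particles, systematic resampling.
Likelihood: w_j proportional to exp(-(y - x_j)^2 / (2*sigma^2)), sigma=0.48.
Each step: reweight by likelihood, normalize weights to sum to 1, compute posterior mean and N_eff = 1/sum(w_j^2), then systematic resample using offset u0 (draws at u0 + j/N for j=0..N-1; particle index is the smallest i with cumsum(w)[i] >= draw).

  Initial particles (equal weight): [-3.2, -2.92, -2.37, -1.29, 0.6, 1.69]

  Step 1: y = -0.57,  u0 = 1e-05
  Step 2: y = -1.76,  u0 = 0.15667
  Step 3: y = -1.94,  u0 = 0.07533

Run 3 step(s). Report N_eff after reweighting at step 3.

step 1: w=[0.0000, 0.0000, 0.0023, 0.8615, 0.1361, 0.0000]  mean=-1.0353  Neff=1.3144  idx=[1, 3, 3, 3, 3, 3]
step 2: w=[0.0171, 0.1966, 0.1966, 0.1966, 0.1966, 0.1966]  mean=-1.3179  Neff=5.1679  idx=[1, 2, 3, 4, 5, 5]
step 3: w=[0.1667, 0.1667, 0.1667, 0.1667, 0.1667, 0.1667]  mean=-1.2900  Neff=6.0000  idx=[0, 1, 2, 3, 4, 5]

N_eff = 6.0000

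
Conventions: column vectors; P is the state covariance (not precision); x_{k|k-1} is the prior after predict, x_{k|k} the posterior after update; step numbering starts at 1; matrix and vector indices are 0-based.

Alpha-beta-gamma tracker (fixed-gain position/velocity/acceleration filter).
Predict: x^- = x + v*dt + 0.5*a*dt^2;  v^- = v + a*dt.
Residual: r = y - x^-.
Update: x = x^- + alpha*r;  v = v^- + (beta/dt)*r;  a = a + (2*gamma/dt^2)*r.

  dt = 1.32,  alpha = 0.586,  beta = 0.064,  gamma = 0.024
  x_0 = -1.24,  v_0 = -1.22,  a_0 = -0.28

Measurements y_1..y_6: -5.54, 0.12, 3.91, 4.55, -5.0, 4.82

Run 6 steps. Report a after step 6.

a_post = 0.3688

step 1: x_pred=-3.0943  r=-2.4457  x^+=-4.5275  v^+=-1.7082  a^+=-0.3474
step 2: x_pred=-7.0849  r=7.2049  x^+=-2.8628  v^+=-1.8174  a^+=-0.1489
step 3: x_pred=-5.3915  r=9.3015  x^+=0.0592  v^+=-1.5629  a^+=0.1073
step 4: x_pred=-1.9104  r=6.4604  x^+=1.8754  v^+=-1.1080  a^+=0.2853
step 5: x_pred=0.6614  r=-5.6614  x^+=-2.6562  v^+=-1.0059  a^+=0.1294
step 6: x_pred=-3.8712  r=8.6912  x^+=1.2218  v^+=-0.4137  a^+=0.3688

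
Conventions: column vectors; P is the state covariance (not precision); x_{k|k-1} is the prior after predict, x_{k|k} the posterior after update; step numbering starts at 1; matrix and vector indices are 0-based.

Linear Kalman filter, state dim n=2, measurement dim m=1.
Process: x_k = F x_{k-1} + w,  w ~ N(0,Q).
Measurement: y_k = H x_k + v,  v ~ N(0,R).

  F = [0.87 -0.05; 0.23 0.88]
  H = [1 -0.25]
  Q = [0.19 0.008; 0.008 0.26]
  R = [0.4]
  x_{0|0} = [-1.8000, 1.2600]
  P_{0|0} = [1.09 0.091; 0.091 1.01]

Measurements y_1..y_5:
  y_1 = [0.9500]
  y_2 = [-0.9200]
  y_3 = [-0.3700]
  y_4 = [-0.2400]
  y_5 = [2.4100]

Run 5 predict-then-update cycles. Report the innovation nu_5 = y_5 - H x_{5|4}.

step 1: x^-=[-1.6290, 0.6948]  P^-=[1.0096 0.2503; 0.2503 1.1366]  S=[1.3555]  K=[0.6987; -0.0250]  nu=[2.7527]  x^+=[0.2942, 0.6260]  P^+=[0.3480 0.2740; 0.2740 1.1358]
step 2: x^-=[0.2247, 0.6186]  P^-=[0.4324 0.2342; 0.2342 1.2689]  S=[0.7946]  K=[0.4705; -0.1044]  nu=[-0.9900]  x^+=[-0.2411, 0.7220]  P^+=[0.2565 0.2733; 0.2733 1.2602]
step 3: x^-=[-0.2459, 0.5799]  P^-=[0.3635 0.2100; 0.2100 1.3601]  S=[0.7436]  K=[0.4183; -0.1749]  nu=[0.0208]  x^+=[-0.2371, 0.5762]  P^+=[0.2334 0.2644; 0.2644 1.3373]
step 4: x^-=[-0.2351, 0.4525]  P^-=[0.3470 0.1952; 0.1952 1.4150]  S=[0.7378]  K=[0.4042; -0.2149]  nu=[0.1083]  x^+=[-0.1914, 0.4293]  P^+=[0.2265 0.2593; 0.2593 1.3809]
step 5: x^-=[-0.1880, 0.3337]  P^-=[0.3423 0.1881; 0.1881 1.4463]  S=[0.7387]  K=[0.3998; -0.2349]  nu=[2.6814]  x^+=[0.8840, -0.2960]  P^+=[0.2243 0.2574; 0.2574 1.4056]

innov = [2.6814]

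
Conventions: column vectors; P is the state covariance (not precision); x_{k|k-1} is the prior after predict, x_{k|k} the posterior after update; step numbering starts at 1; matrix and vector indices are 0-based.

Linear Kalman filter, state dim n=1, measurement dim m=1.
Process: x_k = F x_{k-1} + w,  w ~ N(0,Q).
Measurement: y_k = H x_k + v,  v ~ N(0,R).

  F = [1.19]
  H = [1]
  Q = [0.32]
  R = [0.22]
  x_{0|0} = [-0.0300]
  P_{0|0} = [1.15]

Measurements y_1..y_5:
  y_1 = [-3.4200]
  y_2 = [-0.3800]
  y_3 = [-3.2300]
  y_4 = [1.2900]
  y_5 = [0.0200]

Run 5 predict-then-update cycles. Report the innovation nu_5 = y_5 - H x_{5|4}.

step 1: x^-=[-0.0357]  P^-=[1.9485]  S=[2.1685]  K=[0.8985]  nu=[-3.3843]  x^+=[-3.0767]  P^+=[0.1977]
step 2: x^-=[-3.6612]  P^-=[0.5999]  S=[0.8199]  K=[0.7317]  nu=[3.2812]  x^+=[-1.2604]  P^+=[0.1610]
step 3: x^-=[-1.4999]  P^-=[0.5480]  S=[0.7680]  K=[0.7135]  nu=[-1.7301]  x^+=[-2.7344]  P^+=[0.1570]
step 4: x^-=[-3.2539]  P^-=[0.5423]  S=[0.7623]  K=[0.7114]  nu=[4.5439]  x^+=[-0.0214]  P^+=[0.1565]
step 5: x^-=[-0.0254]  P^-=[0.5416]  S=[0.7616]  K=[0.7111]  nu=[0.0454]  x^+=[0.0069]  P^+=[0.1565]

innov = [0.0454]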